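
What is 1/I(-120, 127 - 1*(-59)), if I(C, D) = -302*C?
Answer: 1/36240 ≈ 2.7594e-5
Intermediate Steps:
1/I(-120, 127 - 1*(-59)) = 1/(-302*(-120)) = 1/36240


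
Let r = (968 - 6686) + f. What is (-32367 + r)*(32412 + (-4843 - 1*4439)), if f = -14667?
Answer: -1220153760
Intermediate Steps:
r = -20385 (r = (968 - 6686) - 14667 = -5718 - 14667 = -20385)
(-32367 + r)*(32412 + (-4843 - 1*4439)) = (-32367 - 20385)*(32412 + (-4843 - 1*4439)) = -52752*(32412 + (-4843 - 4439)) = -52752*(32412 - 9282) = -52752*23130 = -1220153760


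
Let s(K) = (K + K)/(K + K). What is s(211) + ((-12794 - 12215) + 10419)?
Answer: -14589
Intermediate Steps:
s(K) = 1 (s(K) = (2*K)/((2*K)) = (2*K)*(1/(2*K)) = 1)
s(211) + ((-12794 - 12215) + 10419) = 1 + ((-12794 - 12215) + 10419) = 1 + (-25009 + 10419) = 1 - 14590 = -14589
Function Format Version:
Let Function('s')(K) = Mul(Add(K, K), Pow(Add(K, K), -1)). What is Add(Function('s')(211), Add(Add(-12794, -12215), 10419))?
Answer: -14589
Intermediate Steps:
Function('s')(K) = 1 (Function('s')(K) = Mul(Mul(2, K), Pow(Mul(2, K), -1)) = Mul(Mul(2, K), Mul(Rational(1, 2), Pow(K, -1))) = 1)
Add(Function('s')(211), Add(Add(-12794, -12215), 10419)) = Add(1, Add(Add(-12794, -12215), 10419)) = Add(1, Add(-25009, 10419)) = Add(1, -14590) = -14589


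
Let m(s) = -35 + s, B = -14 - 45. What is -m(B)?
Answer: 94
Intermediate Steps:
B = -59
-m(B) = -(-35 - 59) = -1*(-94) = 94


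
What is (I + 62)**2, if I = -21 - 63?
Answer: 484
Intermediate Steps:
I = -84
(I + 62)**2 = (-84 + 62)**2 = (-22)**2 = 484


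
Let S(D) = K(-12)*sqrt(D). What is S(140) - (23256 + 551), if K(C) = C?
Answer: -23807 - 24*sqrt(35) ≈ -23949.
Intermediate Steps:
S(D) = -12*sqrt(D)
S(140) - (23256 + 551) = -24*sqrt(35) - (23256 + 551) = -24*sqrt(35) - 1*23807 = -24*sqrt(35) - 23807 = -23807 - 24*sqrt(35)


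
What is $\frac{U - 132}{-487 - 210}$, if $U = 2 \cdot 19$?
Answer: $\frac{94}{697} \approx 0.13486$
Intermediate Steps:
$U = 38$
$\frac{U - 132}{-487 - 210} = \frac{38 - 132}{-487 - 210} = - \frac{94}{-697} = \left(-94\right) \left(- \frac{1}{697}\right) = \frac{94}{697}$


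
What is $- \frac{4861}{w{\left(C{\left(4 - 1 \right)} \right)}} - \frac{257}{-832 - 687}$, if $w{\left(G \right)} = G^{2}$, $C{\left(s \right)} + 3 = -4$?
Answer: $- \frac{150434}{1519} \approx -99.035$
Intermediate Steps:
$C{\left(s \right)} = -7$ ($C{\left(s \right)} = -3 - 4 = -7$)
$- \frac{4861}{w{\left(C{\left(4 - 1 \right)} \right)}} - \frac{257}{-832 - 687} = - \frac{4861}{\left(-7\right)^{2}} - \frac{257}{-832 - 687} = - \frac{4861}{49} - \frac{257}{-1519} = \left(-4861\right) \frac{1}{49} - - \frac{257}{1519} = - \frac{4861}{49} + \frac{257}{1519} = - \frac{150434}{1519}$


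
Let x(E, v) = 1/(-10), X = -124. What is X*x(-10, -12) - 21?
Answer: -43/5 ≈ -8.6000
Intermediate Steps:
x(E, v) = -⅒
X*x(-10, -12) - 21 = -124*(-⅒) - 21 = 62/5 - 21 = -43/5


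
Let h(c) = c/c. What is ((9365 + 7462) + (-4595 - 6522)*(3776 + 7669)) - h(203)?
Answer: -127217239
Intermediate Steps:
h(c) = 1
((9365 + 7462) + (-4595 - 6522)*(3776 + 7669)) - h(203) = ((9365 + 7462) + (-4595 - 6522)*(3776 + 7669)) - 1*1 = (16827 - 11117*11445) - 1 = (16827 - 127234065) - 1 = -127217238 - 1 = -127217239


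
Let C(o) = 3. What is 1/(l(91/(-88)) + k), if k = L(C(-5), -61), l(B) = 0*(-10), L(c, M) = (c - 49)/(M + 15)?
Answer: 1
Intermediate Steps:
L(c, M) = (-49 + c)/(15 + M)
l(B) = 0
k = 1 (k = (-49 + 3)/(15 - 61) = -46/(-46) = -1/46*(-46) = 1)
1/(l(91/(-88)) + k) = 1/(0 + 1) = 1/1 = 1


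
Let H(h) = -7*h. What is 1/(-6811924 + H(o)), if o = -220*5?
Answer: -1/6804224 ≈ -1.4697e-7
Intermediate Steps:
o = -1100
1/(-6811924 + H(o)) = 1/(-6811924 - 7*(-1100)) = 1/(-6811924 + 7700) = 1/(-6804224) = -1/6804224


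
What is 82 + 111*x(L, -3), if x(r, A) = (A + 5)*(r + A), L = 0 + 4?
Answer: 304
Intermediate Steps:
L = 4
x(r, A) = (5 + A)*(A + r)
82 + 111*x(L, -3) = 82 + 111*((-3)² + 5*(-3) + 5*4 - 3*4) = 82 + 111*(9 - 15 + 20 - 12) = 82 + 111*2 = 82 + 222 = 304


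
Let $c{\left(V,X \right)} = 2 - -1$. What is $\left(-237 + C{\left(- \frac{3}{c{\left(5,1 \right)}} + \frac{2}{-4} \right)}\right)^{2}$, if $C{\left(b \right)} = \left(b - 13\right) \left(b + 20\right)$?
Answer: $\frac{4084441}{16} \approx 2.5528 \cdot 10^{5}$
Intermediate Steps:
$c{\left(V,X \right)} = 3$ ($c{\left(V,X \right)} = 2 + 1 = 3$)
$C{\left(b \right)} = \left(-13 + b\right) \left(20 + b\right)$
$\left(-237 + C{\left(- \frac{3}{c{\left(5,1 \right)}} + \frac{2}{-4} \right)}\right)^{2} = \left(-237 + \left(-260 + \left(- \frac{3}{3} + \frac{2}{-4}\right)^{2} + 7 \left(- \frac{3}{3} + \frac{2}{-4}\right)\right)\right)^{2} = \left(-237 + \left(-260 + \left(\left(-3\right) \frac{1}{3} + 2 \left(- \frac{1}{4}\right)\right)^{2} + 7 \left(\left(-3\right) \frac{1}{3} + 2 \left(- \frac{1}{4}\right)\right)\right)\right)^{2} = \left(-237 + \left(-260 + \left(-1 - \frac{1}{2}\right)^{2} + 7 \left(-1 - \frac{1}{2}\right)\right)\right)^{2} = \left(-237 + \left(-260 + \left(- \frac{3}{2}\right)^{2} + 7 \left(- \frac{3}{2}\right)\right)\right)^{2} = \left(-237 - \frac{1073}{4}\right)^{2} = \left(- \frac{2021}{4}\right)^{2} = \frac{4084441}{16}$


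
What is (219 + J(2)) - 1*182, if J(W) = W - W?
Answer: 37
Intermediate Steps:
J(W) = 0
(219 + J(2)) - 1*182 = (219 + 0) - 1*182 = 219 - 182 = 37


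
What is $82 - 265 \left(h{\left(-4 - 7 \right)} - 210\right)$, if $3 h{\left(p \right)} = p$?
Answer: $\frac{170111}{3} \approx 56704.0$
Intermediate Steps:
$h{\left(p \right)} = \frac{p}{3}$
$82 - 265 \left(h{\left(-4 - 7 \right)} - 210\right) = 82 - 265 \left(\frac{-4 - 7}{3} - 210\right) = 82 - 265 \left(\frac{1}{3} \left(-11\right) - 210\right) = 82 - 265 \left(- \frac{11}{3} - 210\right) = 82 - - \frac{169865}{3} = 82 + \frac{169865}{3} = \frac{170111}{3}$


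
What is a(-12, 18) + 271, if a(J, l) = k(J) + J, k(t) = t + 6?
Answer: 253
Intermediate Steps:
k(t) = 6 + t
a(J, l) = 6 + 2*J (a(J, l) = (6 + J) + J = 6 + 2*J)
a(-12, 18) + 271 = (6 + 2*(-12)) + 271 = (6 - 24) + 271 = -18 + 271 = 253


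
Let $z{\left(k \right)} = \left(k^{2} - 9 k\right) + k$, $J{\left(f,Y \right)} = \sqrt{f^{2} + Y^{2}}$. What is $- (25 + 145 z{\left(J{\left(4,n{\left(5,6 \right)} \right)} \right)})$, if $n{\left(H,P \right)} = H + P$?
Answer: $-19890 + 1160 \sqrt{137} \approx -6312.5$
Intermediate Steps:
$J{\left(f,Y \right)} = \sqrt{Y^{2} + f^{2}}$
$z{\left(k \right)} = k^{2} - 8 k$
$- (25 + 145 z{\left(J{\left(4,n{\left(5,6 \right)} \right)} \right)}) = - (25 + 145 \sqrt{\left(5 + 6\right)^{2} + 4^{2}} \left(-8 + \sqrt{\left(5 + 6\right)^{2} + 4^{2}}\right)) = - (25 + 145 \sqrt{11^{2} + 16} \left(-8 + \sqrt{11^{2} + 16}\right)) = - (25 + 145 \sqrt{121 + 16} \left(-8 + \sqrt{121 + 16}\right)) = - (25 + 145 \sqrt{137} \left(-8 + \sqrt{137}\right)) = -25 - 145 \sqrt{137} \left(-8 + \sqrt{137}\right)$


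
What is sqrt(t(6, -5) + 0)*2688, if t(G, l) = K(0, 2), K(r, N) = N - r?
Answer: 2688*sqrt(2) ≈ 3801.4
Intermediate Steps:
t(G, l) = 2 (t(G, l) = 2 - 1*0 = 2 + 0 = 2)
sqrt(t(6, -5) + 0)*2688 = sqrt(2 + 0)*2688 = sqrt(2)*2688 = 2688*sqrt(2)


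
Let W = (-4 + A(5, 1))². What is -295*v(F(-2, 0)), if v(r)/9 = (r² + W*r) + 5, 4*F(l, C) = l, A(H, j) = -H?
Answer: 374355/4 ≈ 93589.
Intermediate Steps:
F(l, C) = l/4
W = 81 (W = (-4 - 1*5)² = (-4 - 5)² = (-9)² = 81)
v(r) = 45 + 9*r² + 729*r (v(r) = 9*((r² + 81*r) + 5) = 9*(5 + r² + 81*r) = 45 + 9*r² + 729*r)
-295*v(F(-2, 0)) = -295*(45 + 9*((¼)*(-2))² + 729*((¼)*(-2))) = -295*(45 + 9*(-½)² + 729*(-½)) = -295*(45 + 9*(¼) - 729/2) = -295*(45 + 9/4 - 729/2) = -295*(-1269/4) = 374355/4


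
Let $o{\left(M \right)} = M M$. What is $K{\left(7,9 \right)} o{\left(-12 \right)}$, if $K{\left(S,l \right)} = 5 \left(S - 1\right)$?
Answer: $4320$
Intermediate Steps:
$K{\left(S,l \right)} = -5 + 5 S$ ($K{\left(S,l \right)} = 5 \left(-1 + S\right) = -5 + 5 S$)
$o{\left(M \right)} = M^{2}$
$K{\left(7,9 \right)} o{\left(-12 \right)} = \left(-5 + 5 \cdot 7\right) \left(-12\right)^{2} = \left(-5 + 35\right) 144 = 30 \cdot 144 = 4320$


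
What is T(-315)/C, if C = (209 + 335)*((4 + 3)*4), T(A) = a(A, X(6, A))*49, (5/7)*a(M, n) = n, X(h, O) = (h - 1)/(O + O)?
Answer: -7/195840 ≈ -3.5743e-5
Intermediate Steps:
X(h, O) = (-1 + h)/(2*O) (X(h, O) = (-1 + h)/((2*O)) = (-1 + h)*(1/(2*O)) = (-1 + h)/(2*O))
a(M, n) = 7*n/5
T(A) = 343/(2*A) (T(A) = (7*((-1 + 6)/(2*A))/5)*49 = (7*((1/2)*5/A)/5)*49 = (7*(5/(2*A))/5)*49 = (7/(2*A))*49 = 343/(2*A))
C = 15232 (C = 544*(7*4) = 544*28 = 15232)
T(-315)/C = ((343/2)/(-315))/15232 = ((343/2)*(-1/315))*(1/15232) = -49/90*1/15232 = -7/195840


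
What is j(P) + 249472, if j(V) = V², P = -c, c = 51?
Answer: 252073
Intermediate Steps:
P = -51 (P = -1*51 = -51)
j(P) + 249472 = (-51)² + 249472 = 2601 + 249472 = 252073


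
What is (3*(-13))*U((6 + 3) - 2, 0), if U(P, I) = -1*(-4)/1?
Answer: -156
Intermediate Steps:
U(P, I) = 4 (U(P, I) = 4*1 = 4)
(3*(-13))*U((6 + 3) - 2, 0) = (3*(-13))*4 = -39*4 = -156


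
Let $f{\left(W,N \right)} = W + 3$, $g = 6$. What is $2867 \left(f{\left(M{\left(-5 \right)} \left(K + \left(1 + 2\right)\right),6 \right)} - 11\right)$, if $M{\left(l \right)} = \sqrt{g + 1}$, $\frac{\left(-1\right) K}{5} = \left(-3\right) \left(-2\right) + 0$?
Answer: $-22936 - 77409 \sqrt{7} \approx -2.2774 \cdot 10^{5}$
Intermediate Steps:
$K = -30$ ($K = - 5 \left(\left(-3\right) \left(-2\right) + 0\right) = - 5 \left(6 + 0\right) = \left(-5\right) 6 = -30$)
$M{\left(l \right)} = \sqrt{7}$ ($M{\left(l \right)} = \sqrt{6 + 1} = \sqrt{7}$)
$f{\left(W,N \right)} = 3 + W$
$2867 \left(f{\left(M{\left(-5 \right)} \left(K + \left(1 + 2\right)\right),6 \right)} - 11\right) = 2867 \left(\left(3 + \sqrt{7} \left(-30 + \left(1 + 2\right)\right)\right) - 11\right) = 2867 \left(\left(3 + \sqrt{7} \left(-30 + 3\right)\right) - 11\right) = 2867 \left(\left(3 + \sqrt{7} \left(-27\right)\right) - 11\right) = 2867 \left(\left(3 - 27 \sqrt{7}\right) - 11\right) = 2867 \left(-8 - 27 \sqrt{7}\right) = -22936 - 77409 \sqrt{7}$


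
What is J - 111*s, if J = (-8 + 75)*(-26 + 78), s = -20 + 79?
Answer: -3065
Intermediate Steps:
s = 59
J = 3484 (J = 67*52 = 3484)
J - 111*s = 3484 - 111*59 = 3484 - 6549 = -3065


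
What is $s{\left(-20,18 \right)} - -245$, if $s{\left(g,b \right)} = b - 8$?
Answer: $255$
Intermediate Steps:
$s{\left(g,b \right)} = -8 + b$
$s{\left(-20,18 \right)} - -245 = \left(-8 + 18\right) - -245 = 10 + 245 = 255$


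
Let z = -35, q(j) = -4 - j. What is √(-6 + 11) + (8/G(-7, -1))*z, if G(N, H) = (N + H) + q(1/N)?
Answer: 1960/83 + √5 ≈ 25.851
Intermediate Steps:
G(N, H) = -4 + H + N - 1/N (G(N, H) = (N + H) + (-4 - 1/N) = (H + N) + (-4 - 1/N) = -4 + H + N - 1/N)
√(-6 + 11) + (8/G(-7, -1))*z = √(-6 + 11) + (8/(-4 - 1 - 7 - 1/(-7)))*(-35) = √5 + (8/(-4 - 1 - 7 - 1*(-⅐)))*(-35) = √5 + (8/(-4 - 1 - 7 + ⅐))*(-35) = √5 + (8/(-83/7))*(-35) = √5 + (8*(-7/83))*(-35) = √5 - 56/83*(-35) = √5 + 1960/83 = 1960/83 + √5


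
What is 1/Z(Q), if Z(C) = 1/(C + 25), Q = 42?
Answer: 67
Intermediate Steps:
Z(C) = 1/(25 + C)
1/Z(Q) = 1/(1/(25 + 42)) = 1/(1/67) = 67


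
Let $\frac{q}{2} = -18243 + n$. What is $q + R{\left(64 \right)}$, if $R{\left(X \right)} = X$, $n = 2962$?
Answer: $-30498$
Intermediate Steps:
$q = -30562$ ($q = 2 \left(-18243 + 2962\right) = 2 \left(-15281\right) = -30562$)
$q + R{\left(64 \right)} = -30562 + 64 = -30498$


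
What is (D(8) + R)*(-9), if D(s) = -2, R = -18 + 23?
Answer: -27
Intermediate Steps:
R = 5
(D(8) + R)*(-9) = (-2 + 5)*(-9) = 3*(-9) = -27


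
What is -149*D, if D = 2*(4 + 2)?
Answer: -1788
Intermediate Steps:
D = 12 (D = 2*6 = 12)
-149*D = -149*12 = -1788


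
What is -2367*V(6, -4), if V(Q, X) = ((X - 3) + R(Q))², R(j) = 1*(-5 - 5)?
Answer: -684063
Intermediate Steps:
R(j) = -10 (R(j) = 1*(-10) = -10)
V(Q, X) = (-13 + X)² (V(Q, X) = ((X - 3) - 10)² = ((-3 + X) - 10)² = (-13 + X)²)
-2367*V(6, -4) = -2367*(-13 - 4)² = -2367*(-17)² = -2367*289 = -684063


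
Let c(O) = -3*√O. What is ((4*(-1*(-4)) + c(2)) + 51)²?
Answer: 4507 - 402*√2 ≈ 3938.5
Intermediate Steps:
((4*(-1*(-4)) + c(2)) + 51)² = ((4*(-1*(-4)) - 3*√2) + 51)² = ((4*4 - 3*√2) + 51)² = ((16 - 3*√2) + 51)² = (67 - 3*√2)²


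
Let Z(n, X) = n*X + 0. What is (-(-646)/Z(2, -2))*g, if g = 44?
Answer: -7106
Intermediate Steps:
Z(n, X) = X*n (Z(n, X) = X*n + 0 = X*n)
(-(-646)/Z(2, -2))*g = -(-646)/((-2*2))*44 = -(-646)/(-4)*44 = -(-646)*(-1)/4*44 = -38*17/4*44 = -323/2*44 = -7106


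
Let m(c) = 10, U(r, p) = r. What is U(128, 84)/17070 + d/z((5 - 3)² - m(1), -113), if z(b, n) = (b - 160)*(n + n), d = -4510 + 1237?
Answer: -25534031/320199060 ≈ -0.079744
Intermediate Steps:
d = -3273
z(b, n) = 2*n*(-160 + b) (z(b, n) = (-160 + b)*(2*n) = 2*n*(-160 + b))
U(128, 84)/17070 + d/z((5 - 3)² - m(1), -113) = 128/17070 - 3273*(-1/(226*(-160 + ((5 - 3)² - 1*10)))) = 128*(1/17070) - 3273*(-1/(226*(-160 + (2² - 10)))) = 64/8535 - 3273*(-1/(226*(-160 + (4 - 10)))) = 64/8535 - 3273*(-1/(226*(-160 - 6))) = 64/8535 - 3273/(2*(-113)*(-166)) = 64/8535 - 3273/37516 = -25534031/320199060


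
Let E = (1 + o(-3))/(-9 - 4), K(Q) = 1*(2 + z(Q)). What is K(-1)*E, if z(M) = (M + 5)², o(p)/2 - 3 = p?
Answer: -18/13 ≈ -1.3846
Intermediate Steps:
o(p) = 6 + 2*p
z(M) = (5 + M)²
K(Q) = 2 + (5 + Q)² (K(Q) = 1*(2 + (5 + Q)²) = 2 + (5 + Q)²)
E = -1/13 (E = (1 + (6 + 2*(-3)))/(-9 - 4) = (1 + (6 - 6))/(-13) = (1 + 0)*(-1/13) = 1*(-1/13) = -1/13 ≈ -0.076923)
K(-1)*E = (2 + (5 - 1)²)*(-1/13) = (2 + 4²)*(-1/13) = (2 + 16)*(-1/13) = 18*(-1/13) = -18/13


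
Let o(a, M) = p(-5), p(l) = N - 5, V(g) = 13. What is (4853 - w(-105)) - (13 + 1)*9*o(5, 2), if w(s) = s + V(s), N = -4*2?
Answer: 6583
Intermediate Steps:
N = -8
p(l) = -13 (p(l) = -8 - 5 = -13)
o(a, M) = -13
w(s) = 13 + s (w(s) = s + 13 = 13 + s)
(4853 - w(-105)) - (13 + 1)*9*o(5, 2) = (4853 - (13 - 105)) - (13 + 1)*9*(-13) = (4853 - 1*(-92)) - 14*9*(-13) = (4853 + 92) - 126*(-13) = 4945 - 1*(-1638) = 4945 + 1638 = 6583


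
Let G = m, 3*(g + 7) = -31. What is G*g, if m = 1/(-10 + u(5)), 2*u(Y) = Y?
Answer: 104/45 ≈ 2.3111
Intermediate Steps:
g = -52/3 (g = -7 + (⅓)*(-31) = -7 - 31/3 = -52/3 ≈ -17.333)
u(Y) = Y/2
m = -2/15 (m = 1/(-10 + (½)*5) = 1/(-10 + 5/2) = 1/(-15/2) = -2/15 ≈ -0.13333)
G = -2/15 ≈ -0.13333
G*g = -2/15*(-52/3) = 104/45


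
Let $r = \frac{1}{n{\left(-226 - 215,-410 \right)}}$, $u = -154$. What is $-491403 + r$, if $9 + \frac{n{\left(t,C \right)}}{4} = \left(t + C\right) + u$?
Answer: $- \frac{1993130569}{4056} \approx -4.914 \cdot 10^{5}$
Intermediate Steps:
$n{\left(t,C \right)} = -652 + 4 C + 4 t$ ($n{\left(t,C \right)} = -36 + 4 \left(\left(t + C\right) - 154\right) = -36 + 4 \left(\left(C + t\right) - 154\right) = -36 + 4 \left(-154 + C + t\right) = -36 + \left(-616 + 4 C + 4 t\right) = -652 + 4 C + 4 t$)
$r = - \frac{1}{4056}$ ($r = \frac{1}{-652 + 4 \left(-410\right) + 4 \left(-226 - 215\right)} = \frac{1}{-652 - 1640 + 4 \left(-226 - 215\right)} = \frac{1}{-652 - 1640 + 4 \left(-441\right)} = \frac{1}{-652 - 1640 - 1764} = \frac{1}{-4056} = - \frac{1}{4056} \approx -0.00024655$)
$-491403 + r = -491403 - \frac{1}{4056} = - \frac{1993130569}{4056}$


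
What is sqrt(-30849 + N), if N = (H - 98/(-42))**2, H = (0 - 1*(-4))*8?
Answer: 2*I*sqrt(66758)/3 ≈ 172.25*I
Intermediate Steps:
H = 32 (H = (0 + 4)*8 = 4*8 = 32)
N = 10609/9 (N = (32 - 98/(-42))**2 = (32 - 98*(-1/42))**2 = (32 + 7/3)**2 = (103/3)**2 = 10609/9 ≈ 1178.8)
sqrt(-30849 + N) = sqrt(-30849 + 10609/9) = sqrt(-267032/9) = 2*I*sqrt(66758)/3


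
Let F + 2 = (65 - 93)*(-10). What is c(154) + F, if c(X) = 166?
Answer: 444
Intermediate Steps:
F = 278 (F = -2 + (65 - 93)*(-10) = -2 - 28*(-10) = -2 + 280 = 278)
c(154) + F = 166 + 278 = 444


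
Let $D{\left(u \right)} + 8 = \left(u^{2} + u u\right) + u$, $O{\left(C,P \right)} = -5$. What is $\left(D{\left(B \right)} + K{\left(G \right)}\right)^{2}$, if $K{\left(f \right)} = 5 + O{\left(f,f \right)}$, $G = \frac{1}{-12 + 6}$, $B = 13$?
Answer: $117649$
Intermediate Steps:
$G = - \frac{1}{6}$ ($G = \frac{1}{-6} = - \frac{1}{6} \approx -0.16667$)
$D{\left(u \right)} = -8 + u + 2 u^{2}$ ($D{\left(u \right)} = -8 + \left(\left(u^{2} + u u\right) + u\right) = -8 + \left(\left(u^{2} + u^{2}\right) + u\right) = -8 + \left(2 u^{2} + u\right) = -8 + \left(u + 2 u^{2}\right) = -8 + u + 2 u^{2}$)
$K{\left(f \right)} = 0$ ($K{\left(f \right)} = 5 - 5 = 0$)
$\left(D{\left(B \right)} + K{\left(G \right)}\right)^{2} = \left(\left(-8 + 13 + 2 \cdot 13^{2}\right) + 0\right)^{2} = \left(\left(-8 + 13 + 2 \cdot 169\right) + 0\right)^{2} = \left(\left(-8 + 13 + 338\right) + 0\right)^{2} = \left(343 + 0\right)^{2} = 343^{2} = 117649$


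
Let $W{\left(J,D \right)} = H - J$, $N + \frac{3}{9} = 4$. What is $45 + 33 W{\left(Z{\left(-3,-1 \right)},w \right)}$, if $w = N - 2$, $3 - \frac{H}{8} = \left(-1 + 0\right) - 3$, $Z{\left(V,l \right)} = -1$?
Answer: $1926$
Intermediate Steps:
$N = \frac{11}{3}$ ($N = - \frac{1}{3} + 4 = \frac{11}{3} \approx 3.6667$)
$H = 56$ ($H = 24 - 8 \left(\left(-1 + 0\right) - 3\right) = 24 - 8 \left(-1 - 3\right) = 24 - -32 = 24 + 32 = 56$)
$w = \frac{5}{3}$ ($w = \frac{11}{3} - 2 = \frac{5}{3} \approx 1.6667$)
$W{\left(J,D \right)} = 56 - J$
$45 + 33 W{\left(Z{\left(-3,-1 \right)},w \right)} = 45 + 33 \left(56 - -1\right) = 45 + 33 \left(56 + 1\right) = 45 + 33 \cdot 57 = 45 + 1881 = 1926$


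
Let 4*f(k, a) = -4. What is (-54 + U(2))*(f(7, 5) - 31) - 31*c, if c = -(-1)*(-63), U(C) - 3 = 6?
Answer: 3393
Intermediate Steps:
f(k, a) = -1 (f(k, a) = (¼)*(-4) = -1)
U(C) = 9 (U(C) = 3 + 6 = 9)
c = -63 (c = -1*63 = -63)
(-54 + U(2))*(f(7, 5) - 31) - 31*c = (-54 + 9)*(-1 - 31) - 31*(-63) = -45*(-32) + 1953 = 1440 + 1953 = 3393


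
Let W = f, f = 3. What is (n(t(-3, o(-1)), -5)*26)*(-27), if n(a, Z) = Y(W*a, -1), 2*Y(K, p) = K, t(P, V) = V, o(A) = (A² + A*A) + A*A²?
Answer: -1053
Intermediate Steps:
o(A) = A³ + 2*A² (o(A) = (A² + A²) + A³ = 2*A² + A³ = A³ + 2*A²)
W = 3
Y(K, p) = K/2
n(a, Z) = 3*a/2 (n(a, Z) = (3*a)/2 = 3*a/2)
(n(t(-3, o(-1)), -5)*26)*(-27) = ((3*((-1)²*(2 - 1))/2)*26)*(-27) = ((3*(1*1)/2)*26)*(-27) = (((3/2)*1)*26)*(-27) = ((3/2)*26)*(-27) = 39*(-27) = -1053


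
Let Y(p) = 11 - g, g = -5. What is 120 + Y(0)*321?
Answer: 5256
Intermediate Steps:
Y(p) = 16 (Y(p) = 11 - 1*(-5) = 11 + 5 = 16)
120 + Y(0)*321 = 120 + 16*321 = 120 + 5136 = 5256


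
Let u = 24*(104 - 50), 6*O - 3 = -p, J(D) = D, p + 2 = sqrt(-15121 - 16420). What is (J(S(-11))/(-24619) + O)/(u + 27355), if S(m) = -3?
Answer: 123113/4232153814 - I*sqrt(31541)/171906 ≈ 2.909e-5 - 0.0010331*I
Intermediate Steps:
p = -2 + I*sqrt(31541) (p = -2 + sqrt(-15121 - 16420) = -2 + sqrt(-31541) = -2 + I*sqrt(31541) ≈ -2.0 + 177.6*I)
O = 5/6 - I*sqrt(31541)/6 (O = 1/2 + (-(-2 + I*sqrt(31541)))/6 = 1/2 + (2 - I*sqrt(31541))/6 = 1/2 + (1/3 - I*sqrt(31541)/6) = 5/6 - I*sqrt(31541)/6 ≈ 0.83333 - 29.6*I)
u = 1296 (u = 24*54 = 1296)
(J(S(-11))/(-24619) + O)/(u + 27355) = (-3/(-24619) + (5/6 - I*sqrt(31541)/6))/(1296 + 27355) = (-3*(-1/24619) + (5/6 - I*sqrt(31541)/6))/28651 = (3/24619 + (5/6 - I*sqrt(31541)/6))*(1/28651) = (123113/147714 - I*sqrt(31541)/6)*(1/28651) = 123113/4232153814 - I*sqrt(31541)/171906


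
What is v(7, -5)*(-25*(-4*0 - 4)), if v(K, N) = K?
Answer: 700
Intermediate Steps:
v(7, -5)*(-25*(-4*0 - 4)) = 7*(-25*(-4*0 - 4)) = 7*(-25*(0 - 4)) = 7*(-25*(-4)) = 7*100 = 700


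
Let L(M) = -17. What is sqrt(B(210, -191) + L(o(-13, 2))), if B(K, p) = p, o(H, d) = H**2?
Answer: 4*I*sqrt(13) ≈ 14.422*I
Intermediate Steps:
sqrt(B(210, -191) + L(o(-13, 2))) = sqrt(-191 - 17) = sqrt(-208) = 4*I*sqrt(13)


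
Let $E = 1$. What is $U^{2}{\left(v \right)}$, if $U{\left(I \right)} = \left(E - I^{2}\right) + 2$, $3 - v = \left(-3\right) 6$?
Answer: $191844$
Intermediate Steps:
$v = 21$ ($v = 3 - \left(-3\right) 6 = 3 - -18 = 3 + 18 = 21$)
$U{\left(I \right)} = 3 - I^{2}$ ($U{\left(I \right)} = \left(1 - I^{2}\right) + 2 = 3 - I^{2}$)
$U^{2}{\left(v \right)} = \left(3 - 21^{2}\right)^{2} = \left(3 - 441\right)^{2} = \left(-438\right)^{2} = 191844$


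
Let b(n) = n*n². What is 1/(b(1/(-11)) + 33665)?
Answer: 1331/44808114 ≈ 2.9704e-5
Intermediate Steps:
b(n) = n³
1/(b(1/(-11)) + 33665) = 1/((1/(-11))³ + 33665) = 1/((-1/11)³ + 33665) = 1/(-1/1331 + 33665) = 1/(44808114/1331) = 1331/44808114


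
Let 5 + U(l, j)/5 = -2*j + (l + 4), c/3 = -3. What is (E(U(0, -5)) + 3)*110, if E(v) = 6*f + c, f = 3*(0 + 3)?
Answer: 5280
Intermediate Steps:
c = -9 (c = 3*(-3) = -9)
f = 9 (f = 3*3 = 9)
U(l, j) = -5 - 10*j + 5*l (U(l, j) = -25 + 5*(-2*j + (l + 4)) = -25 + 5*(-2*j + (4 + l)) = -25 + 5*(4 + l - 2*j) = -25 + (20 - 10*j + 5*l) = -5 - 10*j + 5*l)
E(v) = 45 (E(v) = 6*9 - 9 = 54 - 9 = 45)
(E(U(0, -5)) + 3)*110 = (45 + 3)*110 = 48*110 = 5280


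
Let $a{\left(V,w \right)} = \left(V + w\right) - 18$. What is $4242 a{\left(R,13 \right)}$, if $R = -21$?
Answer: $-110292$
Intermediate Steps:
$a{\left(V,w \right)} = -18 + V + w$
$4242 a{\left(R,13 \right)} = 4242 \left(-18 - 21 + 13\right) = 4242 \left(-26\right) = -110292$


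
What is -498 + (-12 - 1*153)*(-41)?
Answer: 6267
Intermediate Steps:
-498 + (-12 - 1*153)*(-41) = -498 + (-12 - 153)*(-41) = -498 - 165*(-41) = -498 + 6765 = 6267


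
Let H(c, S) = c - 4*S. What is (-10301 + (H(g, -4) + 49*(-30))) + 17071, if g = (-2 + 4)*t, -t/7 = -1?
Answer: 5330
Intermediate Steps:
t = 7 (t = -7*(-1) = 7)
g = 14 (g = (-2 + 4)*7 = 2*7 = 14)
(-10301 + (H(g, -4) + 49*(-30))) + 17071 = (-10301 + ((14 - 4*(-4)) + 49*(-30))) + 17071 = (-10301 + ((14 + 16) - 1470)) + 17071 = (-10301 + (30 - 1470)) + 17071 = (-10301 - 1440) + 17071 = -11741 + 17071 = 5330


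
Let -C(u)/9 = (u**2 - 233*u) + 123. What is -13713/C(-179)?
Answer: 653/31659 ≈ 0.020626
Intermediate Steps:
C(u) = -1107 - 9*u**2 + 2097*u (C(u) = -9*((u**2 - 233*u) + 123) = -9*(123 + u**2 - 233*u) = -1107 - 9*u**2 + 2097*u)
-13713/C(-179) = -13713/(-1107 - 9*(-179)**2 + 2097*(-179)) = -13713/(-1107 - 9*32041 - 375363) = -13713/(-1107 - 288369 - 375363) = -13713/(-664839) = -13713*(-1/664839) = 653/31659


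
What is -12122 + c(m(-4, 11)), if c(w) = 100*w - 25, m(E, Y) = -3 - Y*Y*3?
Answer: -48747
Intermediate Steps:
m(E, Y) = -3 - 3*Y² (m(E, Y) = -3 - Y²*3 = -3 - 3*Y²)
c(w) = -25 + 100*w
-12122 + c(m(-4, 11)) = -12122 + (-25 + 100*(-3 - 3*11²)) = -12122 + (-25 + 100*(-3 - 3*121)) = -12122 + (-25 + 100*(-3 - 363)) = -12122 + (-25 + 100*(-366)) = -12122 + (-25 - 36600) = -12122 - 36625 = -48747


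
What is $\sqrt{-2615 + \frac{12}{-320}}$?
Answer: $\frac{i \sqrt{1046015}}{20} \approx 51.137 i$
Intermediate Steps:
$\sqrt{-2615 + \frac{12}{-320}} = \sqrt{-2615 + 12 \left(- \frac{1}{320}\right)} = \sqrt{-2615 - \frac{3}{80}} = \sqrt{- \frac{209203}{80}} = \frac{i \sqrt{1046015}}{20}$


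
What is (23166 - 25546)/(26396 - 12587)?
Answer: -2380/13809 ≈ -0.17235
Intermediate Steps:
(23166 - 25546)/(26396 - 12587) = -2380/13809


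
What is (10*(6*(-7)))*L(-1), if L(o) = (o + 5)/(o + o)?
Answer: 840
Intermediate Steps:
L(o) = (5 + o)/(2*o) (L(o) = (5 + o)/((2*o)) = (5 + o)*(1/(2*o)) = (5 + o)/(2*o))
(10*(6*(-7)))*L(-1) = (10*(6*(-7)))*((1/2)*(5 - 1)/(-1)) = (10*(-42))*((1/2)*(-1)*4) = -420*(-2) = 840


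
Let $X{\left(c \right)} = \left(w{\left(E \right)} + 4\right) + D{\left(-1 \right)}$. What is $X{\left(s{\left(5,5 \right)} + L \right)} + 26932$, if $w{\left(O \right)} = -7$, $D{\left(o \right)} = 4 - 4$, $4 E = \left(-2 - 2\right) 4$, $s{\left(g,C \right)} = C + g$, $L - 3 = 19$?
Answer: $26929$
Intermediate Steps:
$L = 22$ ($L = 3 + 19 = 22$)
$E = -4$ ($E = \frac{\left(-2 - 2\right) 4}{4} = \frac{\left(-4\right) 4}{4} = \frac{1}{4} \left(-16\right) = -4$)
$D{\left(o \right)} = 0$
$X{\left(c \right)} = -3$ ($X{\left(c \right)} = \left(-7 + 4\right) + 0 = -3 + 0 = -3$)
$X{\left(s{\left(5,5 \right)} + L \right)} + 26932 = -3 + 26932 = 26929$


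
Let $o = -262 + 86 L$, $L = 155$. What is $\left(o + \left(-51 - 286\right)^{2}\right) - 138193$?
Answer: $-11556$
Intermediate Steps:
$o = 13068$ ($o = -262 + 86 \cdot 155 = -262 + 13330 = 13068$)
$\left(o + \left(-51 - 286\right)^{2}\right) - 138193 = \left(13068 + \left(-51 - 286\right)^{2}\right) - 138193 = \left(13068 + \left(-337\right)^{2}\right) - 138193 = \left(13068 + 113569\right) - 138193 = 126637 - 138193 = -11556$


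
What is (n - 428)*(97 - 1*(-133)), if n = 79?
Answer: -80270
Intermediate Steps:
(n - 428)*(97 - 1*(-133)) = (79 - 428)*(97 - 1*(-133)) = -349*(97 + 133) = -349*230 = -80270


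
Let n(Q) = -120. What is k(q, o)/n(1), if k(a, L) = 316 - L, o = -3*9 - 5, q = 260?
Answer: -29/10 ≈ -2.9000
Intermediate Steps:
o = -32 (o = -27 - 5 = -32)
k(q, o)/n(1) = (316 - 1*(-32))/(-120) = (316 + 32)*(-1/120) = 348*(-1/120) = -29/10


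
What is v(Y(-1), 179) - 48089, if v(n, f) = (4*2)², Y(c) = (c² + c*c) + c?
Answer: -48025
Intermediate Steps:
Y(c) = c + 2*c² (Y(c) = (c² + c²) + c = 2*c² + c = c + 2*c²)
v(n, f) = 64 (v(n, f) = 8² = 64)
v(Y(-1), 179) - 48089 = 64 - 48089 = -48025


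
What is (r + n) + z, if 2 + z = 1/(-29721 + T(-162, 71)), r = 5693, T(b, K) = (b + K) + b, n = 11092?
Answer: 503053641/29974 ≈ 16783.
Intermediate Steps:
T(b, K) = K + 2*b (T(b, K) = (K + b) + b = K + 2*b)
z = -59949/29974 (z = -2 + 1/(-29721 + (71 + 2*(-162))) = -2 + 1/(-29721 + (71 - 324)) = -2 + 1/(-29721 - 253) = -2 + 1/(-29974) = -2 - 1/29974 = -59949/29974 ≈ -2.0000)
(r + n) + z = (5693 + 11092) - 59949/29974 = 16785 - 59949/29974 = 503053641/29974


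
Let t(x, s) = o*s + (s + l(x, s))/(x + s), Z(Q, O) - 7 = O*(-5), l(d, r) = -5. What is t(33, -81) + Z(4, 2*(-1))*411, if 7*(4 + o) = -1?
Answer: 1230493/168 ≈ 7324.4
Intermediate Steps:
o = -29/7 (o = -4 + (⅐)*(-1) = -4 - ⅐ = -29/7 ≈ -4.1429)
Z(Q, O) = 7 - 5*O (Z(Q, O) = 7 + O*(-5) = 7 - 5*O)
t(x, s) = -29*s/7 + (-5 + s)/(s + x) (t(x, s) = -29*s/7 + (s - 5)/(x + s) = -29*s/7 + (-5 + s)/(s + x))
t(33, -81) + Z(4, 2*(-1))*411 = (-5 - 81 - 29/7*(-81)² - 29/7*(-81)*33)/(-81 + 33) + (7 - 10*(-1))*411 = (-5 - 81 - 29/7*6561 + 77517/7)/(-48) + (7 - 5*(-2))*411 = -(-5 - 81 - 190269/7 + 77517/7)/48 + (7 + 10)*411 = -1/48*(-113354/7) + 17*411 = 56677/168 + 6987 = 1230493/168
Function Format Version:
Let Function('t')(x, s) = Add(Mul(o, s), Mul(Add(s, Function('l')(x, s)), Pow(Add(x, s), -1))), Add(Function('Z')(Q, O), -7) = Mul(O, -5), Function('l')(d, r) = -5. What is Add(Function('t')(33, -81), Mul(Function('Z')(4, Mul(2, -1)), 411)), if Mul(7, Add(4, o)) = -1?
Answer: Rational(1230493, 168) ≈ 7324.4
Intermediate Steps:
o = Rational(-29, 7) (o = Add(-4, Mul(Rational(1, 7), -1)) = Add(-4, Rational(-1, 7)) = Rational(-29, 7) ≈ -4.1429)
Function('Z')(Q, O) = Add(7, Mul(-5, O)) (Function('Z')(Q, O) = Add(7, Mul(O, -5)) = Add(7, Mul(-5, O)))
Function('t')(x, s) = Add(Mul(Rational(-29, 7), s), Mul(Pow(Add(s, x), -1), Add(-5, s))) (Function('t')(x, s) = Add(Mul(Rational(-29, 7), s), Mul(Add(s, -5), Pow(Add(x, s), -1))) = Add(Mul(Rational(-29, 7), s), Mul(Add(-5, s), Pow(Add(s, x), -1))) = Add(Mul(Rational(-29, 7), s), Mul(Pow(Add(s, x), -1), Add(-5, s))))
Add(Function('t')(33, -81), Mul(Function('Z')(4, Mul(2, -1)), 411)) = Add(Mul(Pow(Add(-81, 33), -1), Add(-5, -81, Mul(Rational(-29, 7), Pow(-81, 2)), Mul(Rational(-29, 7), -81, 33))), Mul(Add(7, Mul(-5, Mul(2, -1))), 411)) = Add(Mul(Pow(-48, -1), Add(-5, -81, Mul(Rational(-29, 7), 6561), Rational(77517, 7))), Mul(Add(7, Mul(-5, -2)), 411)) = Add(Mul(Rational(-1, 48), Add(-5, -81, Rational(-190269, 7), Rational(77517, 7))), Mul(Add(7, 10), 411)) = Add(Mul(Rational(-1, 48), Rational(-113354, 7)), Mul(17, 411)) = Add(Rational(56677, 168), 6987) = Rational(1230493, 168)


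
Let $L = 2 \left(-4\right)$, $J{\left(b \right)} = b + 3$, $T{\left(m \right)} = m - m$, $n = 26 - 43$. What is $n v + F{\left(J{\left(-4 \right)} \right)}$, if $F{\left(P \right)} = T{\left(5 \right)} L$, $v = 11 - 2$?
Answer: $-153$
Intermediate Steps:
$n = -17$ ($n = 26 - 43 = -17$)
$T{\left(m \right)} = 0$
$J{\left(b \right)} = 3 + b$
$L = -8$
$v = 9$
$F{\left(P \right)} = 0$ ($F{\left(P \right)} = 0 \left(-8\right) = 0$)
$n v + F{\left(J{\left(-4 \right)} \right)} = \left(-17\right) 9 + 0 = -153 + 0 = -153$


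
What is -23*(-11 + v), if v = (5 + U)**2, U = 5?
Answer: -2047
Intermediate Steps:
v = 100 (v = (5 + 5)**2 = 10**2 = 100)
-23*(-11 + v) = -23*(-11 + 100) = -23*89 = -2047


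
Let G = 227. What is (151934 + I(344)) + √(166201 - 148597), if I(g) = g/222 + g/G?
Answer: 3828358226/25197 + 6*√489 ≈ 1.5207e+5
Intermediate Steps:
I(g) = 449*g/50394 (I(g) = g/222 + g/227 = 449*g/50394)
(151934 + I(344)) + √(166201 - 148597) = (151934 + (449/50394)*344) + √(166201 - 148597) = (151934 + 77228/25197) + √17604 = 3828358226/25197 + 6*√489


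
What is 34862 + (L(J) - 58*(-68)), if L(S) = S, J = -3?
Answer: 38803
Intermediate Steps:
34862 + (L(J) - 58*(-68)) = 34862 + (-3 - 58*(-68)) = 34862 + (-3 + 3944) = 34862 + 3941 = 38803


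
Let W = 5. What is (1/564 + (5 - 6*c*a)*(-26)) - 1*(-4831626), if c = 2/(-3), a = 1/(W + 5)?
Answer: 13624789397/2820 ≈ 4.8315e+6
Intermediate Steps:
a = 1/10 (a = 1/(5 + 5) = 1/10 ≈ 0.10000)
c = -2/3 (c = 2*(-1/3) = -2/3 ≈ -0.66667)
(1/564 + (5 - 6*c*a)*(-26)) - 1*(-4831626) = (1/564 + (5 - (-4)/10)*(-26)) - 1*(-4831626) = (1/564 + (5 - 6*(-1/15))*(-26)) + 4831626 = (1/564 + (5 + 2/5)*(-26)) + 4831626 = (1/564 + (27/5)*(-26)) + 4831626 = (1/564 - 702/5) + 4831626 = -395923/2820 + 4831626 = 13624789397/2820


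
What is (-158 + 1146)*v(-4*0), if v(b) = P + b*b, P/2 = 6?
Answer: 11856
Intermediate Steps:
P = 12 (P = 2*6 = 12)
v(b) = 12 + b² (v(b) = 12 + b*b = 12 + b²)
(-158 + 1146)*v(-4*0) = (-158 + 1146)*(12 + (-4*0)²) = 988*(12 + 0²) = 988*(12 + 0) = 988*12 = 11856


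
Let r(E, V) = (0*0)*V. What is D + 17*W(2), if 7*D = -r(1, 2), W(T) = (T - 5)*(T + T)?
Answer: -204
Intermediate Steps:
r(E, V) = 0 (r(E, V) = 0*V = 0)
W(T) = 2*T*(-5 + T) (W(T) = (-5 + T)*(2*T) = 2*T*(-5 + T))
D = 0 (D = (-1*0)/7 = (⅐)*0 = 0)
D + 17*W(2) = 0 + 17*(2*2*(-5 + 2)) = 0 + 17*(2*2*(-3)) = 0 + 17*(-12) = 0 - 204 = -204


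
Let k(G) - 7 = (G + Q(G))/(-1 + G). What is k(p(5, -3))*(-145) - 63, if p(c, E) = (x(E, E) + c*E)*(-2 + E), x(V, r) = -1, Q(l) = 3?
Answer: -97197/79 ≈ -1230.3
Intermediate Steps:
p(c, E) = (-1 + E*c)*(-2 + E) (p(c, E) = (-1 + c*E)*(-2 + E) = (-1 + E*c)*(-2 + E))
k(G) = 7 + (3 + G)/(-1 + G) (k(G) = 7 + (G + 3)/(-1 + G) = 7 + (3 + G)/(-1 + G))
k(p(5, -3))*(-145) - 63 = (4*(-1 + 2*(2 - 1*(-3) + 5*(-3)**2 - 2*(-3)*5))/(-1 + (2 - 1*(-3) + 5*(-3)**2 - 2*(-3)*5)))*(-145) - 63 = (4*(-1 + 2*(2 + 3 + 5*9 + 30))/(-1 + (2 + 3 + 5*9 + 30)))*(-145) - 63 = (4*(-1 + 2*(2 + 3 + 45 + 30))/(-1 + (2 + 3 + 45 + 30)))*(-145) - 63 = (4*(-1 + 2*80)/(-1 + 80))*(-145) - 63 = (4*(-1 + 160)/79)*(-145) - 63 = (4*(1/79)*159)*(-145) - 63 = (636/79)*(-145) - 63 = -92220/79 - 63 = -97197/79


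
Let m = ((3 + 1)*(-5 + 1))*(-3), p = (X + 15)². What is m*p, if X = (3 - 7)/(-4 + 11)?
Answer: 489648/49 ≈ 9992.8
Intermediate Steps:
X = -4/7 ≈ -0.57143
p = 10201/49 (p = (-4/7 + 15)² = (101/7)² = 10201/49 ≈ 208.18)
m = 48 (m = (4*(-4))*(-3) = -16*(-3) = 48)
m*p = 48*(10201/49) = 489648/49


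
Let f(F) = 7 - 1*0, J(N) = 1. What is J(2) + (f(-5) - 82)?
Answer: -74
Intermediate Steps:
f(F) = 7 (f(F) = 7 + 0 = 7)
J(2) + (f(-5) - 82) = 1 + (7 - 82) = 1 - 75 = -74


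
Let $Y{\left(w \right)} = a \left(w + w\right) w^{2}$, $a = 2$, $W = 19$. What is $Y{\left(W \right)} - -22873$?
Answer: $50309$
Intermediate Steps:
$Y{\left(w \right)} = 4 w^{3}$ ($Y{\left(w \right)} = 2 \left(w + w\right) w^{2} = 2 \cdot 2 w w^{2} = 4 w w^{2} = 4 w^{3}$)
$Y{\left(W \right)} - -22873 = 4 \cdot 19^{3} - -22873 = 4 \cdot 6859 + 22873 = 27436 + 22873 = 50309$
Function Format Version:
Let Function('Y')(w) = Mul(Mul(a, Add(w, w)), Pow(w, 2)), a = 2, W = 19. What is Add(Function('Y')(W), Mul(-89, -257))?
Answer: 50309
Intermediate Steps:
Function('Y')(w) = Mul(4, Pow(w, 3)) (Function('Y')(w) = Mul(Mul(2, Add(w, w)), Pow(w, 2)) = Mul(Mul(2, Mul(2, w)), Pow(w, 2)) = Mul(Mul(4, w), Pow(w, 2)) = Mul(4, Pow(w, 3)))
Add(Function('Y')(W), Mul(-89, -257)) = Add(Mul(4, Pow(19, 3)), Mul(-89, -257)) = Add(Mul(4, 6859), 22873) = Add(27436, 22873) = 50309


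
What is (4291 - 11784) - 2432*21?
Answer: -58565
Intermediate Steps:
(4291 - 11784) - 2432*21 = -7493 - 1*51072 = -7493 - 51072 = -58565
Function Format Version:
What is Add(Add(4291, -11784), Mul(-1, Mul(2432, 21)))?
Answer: -58565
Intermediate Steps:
Add(Add(4291, -11784), Mul(-1, Mul(2432, 21))) = Add(-7493, Mul(-1, 51072)) = Add(-7493, -51072) = -58565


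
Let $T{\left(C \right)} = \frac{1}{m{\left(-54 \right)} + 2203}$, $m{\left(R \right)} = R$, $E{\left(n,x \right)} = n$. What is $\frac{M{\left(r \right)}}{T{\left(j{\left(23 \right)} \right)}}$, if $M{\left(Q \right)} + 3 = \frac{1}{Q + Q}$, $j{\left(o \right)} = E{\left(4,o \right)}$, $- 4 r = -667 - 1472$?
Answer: $- \frac{13785835}{2139} \approx -6445.0$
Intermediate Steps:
$r = \frac{2139}{4}$ ($r = - \frac{-667 - 1472}{4} = \left(- \frac{1}{4}\right) \left(-2139\right) = \frac{2139}{4} \approx 534.75$)
$j{\left(o \right)} = 4$
$M{\left(Q \right)} = -3 + \frac{1}{2 Q}$ ($M{\left(Q \right)} = -3 + \frac{1}{Q + Q} = -3 + \frac{1}{2 Q}$)
$T{\left(C \right)} = \frac{1}{2149}$ ($T{\left(C \right)} = \frac{1}{-54 + 2203} = \frac{1}{2149}$)
$\frac{M{\left(r \right)}}{T{\left(j{\left(23 \right)} \right)}} = \left(-3 + \frac{1}{2 \cdot \frac{2139}{4}}\right) \frac{1}{\frac{1}{2149}} = \left(-3 + \frac{1}{2} \cdot \frac{4}{2139}\right) 2149 = \left(-3 + \frac{2}{2139}\right) 2149 = \left(- \frac{6415}{2139}\right) 2149 = - \frac{13785835}{2139}$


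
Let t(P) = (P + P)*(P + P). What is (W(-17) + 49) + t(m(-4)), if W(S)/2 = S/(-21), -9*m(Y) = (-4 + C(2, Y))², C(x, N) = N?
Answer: 143389/567 ≈ 252.89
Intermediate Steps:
m(Y) = -(-4 + Y)²/9
W(S) = -2*S/21 (W(S) = 2*(S/(-21)) = 2*(S*(-1/21)) = 2*(-S/21) = -2*S/21)
t(P) = 4*P² (t(P) = (2*P)*(2*P) = 4*P²)
(W(-17) + 49) + t(m(-4)) = (-2/21*(-17) + 49) + 4*(-(-4 - 4)²/9)² = (34/21 + 49) + 4*(-⅑*(-8)²)² = 1063/21 + 4*(-⅑*64)² = 1063/21 + 4*(-64/9)² = 1063/21 + 4*(4096/81) = 1063/21 + 16384/81 = 143389/567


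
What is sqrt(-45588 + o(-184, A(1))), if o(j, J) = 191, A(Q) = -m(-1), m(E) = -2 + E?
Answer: I*sqrt(45397) ≈ 213.07*I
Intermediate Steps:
A(Q) = 3 (A(Q) = -(-2 - 1) = -1*(-3) = 3)
sqrt(-45588 + o(-184, A(1))) = sqrt(-45588 + 191) = sqrt(-45397) = I*sqrt(45397)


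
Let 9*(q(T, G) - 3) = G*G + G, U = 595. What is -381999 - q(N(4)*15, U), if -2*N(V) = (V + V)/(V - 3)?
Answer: -3792638/9 ≈ -4.2140e+5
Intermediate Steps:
N(V) = -V/(-3 + V) (N(V) = -(V + V)/(2*(V - 3)) = -2*V/(2*(-3 + V)) = -V/(-3 + V))
q(T, G) = 3 + G/9 + G²/9 (q(T, G) = 3 + (G*G + G)/9 = 3 + (G² + G)/9 = 3 + (G + G²)/9 = 3 + (G/9 + G²/9) = 3 + G/9 + G²/9)
-381999 - q(N(4)*15, U) = -381999 - (3 + (⅑)*595 + (⅑)*595²) = -381999 - (3 + 595/9 + (⅑)*354025) = -381999 - (3 + 595/9 + 354025/9) = -381999 - 1*354647/9 = -381999 - 354647/9 = -3792638/9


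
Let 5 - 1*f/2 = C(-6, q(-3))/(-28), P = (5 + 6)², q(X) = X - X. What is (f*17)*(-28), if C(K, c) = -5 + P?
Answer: -8704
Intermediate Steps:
q(X) = 0
P = 121 (P = 11² = 121)
C(K, c) = 116 (C(K, c) = -5 + 121 = 116)
f = 128/7 (f = 10 - 232/(-28) = 10 - 232*(-1)/28 = 10 - 2*(-29/7) = 10 + 58/7 = 128/7 ≈ 18.286)
(f*17)*(-28) = ((128/7)*17)*(-28) = (2176/7)*(-28) = -8704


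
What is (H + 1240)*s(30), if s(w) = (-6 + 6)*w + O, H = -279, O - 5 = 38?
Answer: 41323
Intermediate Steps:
O = 43 (O = 5 + 38 = 43)
s(w) = 43 (s(w) = (-6 + 6)*w + 43 = 0*w + 43 = 0 + 43 = 43)
(H + 1240)*s(30) = (-279 + 1240)*43 = 961*43 = 41323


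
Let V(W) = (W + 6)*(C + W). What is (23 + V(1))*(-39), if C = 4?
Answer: -2262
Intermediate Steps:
V(W) = (4 + W)*(6 + W) (V(W) = (W + 6)*(4 + W) = (6 + W)*(4 + W) = (4 + W)*(6 + W))
(23 + V(1))*(-39) = (23 + (24 + 1² + 10*1))*(-39) = (23 + (24 + 1 + 10))*(-39) = (23 + 35)*(-39) = 58*(-39) = -2262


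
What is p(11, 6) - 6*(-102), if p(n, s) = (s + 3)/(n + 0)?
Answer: 6741/11 ≈ 612.82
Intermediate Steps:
p(n, s) = (3 + s)/n
p(11, 6) - 6*(-102) = (3 + 6)/11 - 6*(-102) = (1/11)*9 + 612 = 9/11 + 612 = 6741/11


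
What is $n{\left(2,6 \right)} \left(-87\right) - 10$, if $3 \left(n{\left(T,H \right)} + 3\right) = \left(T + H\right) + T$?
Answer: $-39$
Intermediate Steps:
$n{\left(T,H \right)} = -3 + \frac{H}{3} + \frac{2 T}{3}$ ($n{\left(T,H \right)} = -3 + \frac{\left(T + H\right) + T}{3} = -3 + \frac{\left(H + T\right) + T}{3} = -3 + \frac{H + 2 T}{3} = -3 + \left(\frac{H}{3} + \frac{2 T}{3}\right) = -3 + \frac{H}{3} + \frac{2 T}{3}$)
$n{\left(2,6 \right)} \left(-87\right) - 10 = \left(-3 + \frac{1}{3} \cdot 6 + \frac{2}{3} \cdot 2\right) \left(-87\right) - 10 = \left(-3 + 2 + \frac{4}{3}\right) \left(-87\right) - 10 = \frac{1}{3} \left(-87\right) - 10 = -29 - 10 = -39$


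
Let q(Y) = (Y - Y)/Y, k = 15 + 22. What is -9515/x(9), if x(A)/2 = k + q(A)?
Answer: -9515/74 ≈ -128.58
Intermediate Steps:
k = 37
q(Y) = 0 (q(Y) = 0/Y = 0)
x(A) = 74 (x(A) = 2*(37 + 0) = 2*37 = 74)
-9515/x(9) = -9515/74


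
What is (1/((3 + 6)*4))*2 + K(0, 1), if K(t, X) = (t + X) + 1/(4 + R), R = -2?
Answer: 14/9 ≈ 1.5556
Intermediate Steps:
K(t, X) = 1/2 + X + t (K(t, X) = (t + X) + 1/(4 - 2) = (X + t) + 1/2 = 1/2 + X + t)
(1/((3 + 6)*4))*2 + K(0, 1) = (1/((3 + 6)*4))*2 + (1/2 + 1 + 0) = (1/(9*4))*2 + 3/2 = (1/36)*2 + 3/2 = 1/18 + 3/2 = 14/9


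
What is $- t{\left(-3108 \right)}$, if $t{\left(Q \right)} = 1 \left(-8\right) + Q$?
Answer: $3116$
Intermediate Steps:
$t{\left(Q \right)} = -8 + Q$
$- t{\left(-3108 \right)} = - (-8 - 3108) = \left(-1\right) \left(-3116\right) = 3116$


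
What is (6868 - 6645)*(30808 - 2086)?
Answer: 6405006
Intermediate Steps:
(6868 - 6645)*(30808 - 2086) = 223*28722 = 6405006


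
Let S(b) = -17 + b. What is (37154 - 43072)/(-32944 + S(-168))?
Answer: 5918/33129 ≈ 0.17864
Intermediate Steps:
(37154 - 43072)/(-32944 + S(-168)) = (37154 - 43072)/(-32944 + (-17 - 168)) = -5918/(-32944 - 185) = -5918/(-33129) = -5918*(-1/33129) = 5918/33129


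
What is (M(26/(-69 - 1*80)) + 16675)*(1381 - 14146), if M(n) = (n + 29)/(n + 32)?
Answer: -1009419755925/4742 ≈ -2.1287e+8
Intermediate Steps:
M(n) = (29 + n)/(32 + n)
(M(26/(-69 - 1*80)) + 16675)*(1381 - 14146) = ((29 + 26/(-69 - 1*80))/(32 + 26/(-69 - 1*80)) + 16675)*(1381 - 14146) = ((29 + 26/(-69 - 80))/(32 + 26/(-69 - 80)) + 16675)*(-12765) = ((29 + 26/(-149))/(32 + 26/(-149)) + 16675)*(-12765) = ((29 + 26*(-1/149))/(32 + 26*(-1/149)) + 16675)*(-12765) = ((29 - 26/149)/(32 - 26/149) + 16675)*(-12765) = ((4295/149)/(4742/149) + 16675)*(-12765) = ((149/4742)*(4295/149) + 16675)*(-12765) = (4295/4742 + 16675)*(-12765) = (79077145/4742)*(-12765) = -1009419755925/4742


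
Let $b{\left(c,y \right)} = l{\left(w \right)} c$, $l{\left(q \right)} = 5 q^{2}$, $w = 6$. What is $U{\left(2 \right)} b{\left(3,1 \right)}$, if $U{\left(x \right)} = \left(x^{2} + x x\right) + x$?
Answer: $5400$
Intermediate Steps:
$U{\left(x \right)} = x + 2 x^{2}$ ($U{\left(x \right)} = \left(x^{2} + x^{2}\right) + x = 2 x^{2} + x = x + 2 x^{2}$)
$b{\left(c,y \right)} = 180 c$ ($b{\left(c,y \right)} = 5 \cdot 6^{2} c = 5 \cdot 36 c = 180 c$)
$U{\left(2 \right)} b{\left(3,1 \right)} = 2 \left(1 + 2 \cdot 2\right) 180 \cdot 3 = 2 \left(1 + 4\right) 540 = 2 \cdot 5 \cdot 540 = 10 \cdot 540 = 5400$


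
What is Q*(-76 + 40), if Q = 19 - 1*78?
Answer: 2124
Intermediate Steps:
Q = -59 (Q = 19 - 78 = -59)
Q*(-76 + 40) = -59*(-76 + 40) = -59*(-36) = 2124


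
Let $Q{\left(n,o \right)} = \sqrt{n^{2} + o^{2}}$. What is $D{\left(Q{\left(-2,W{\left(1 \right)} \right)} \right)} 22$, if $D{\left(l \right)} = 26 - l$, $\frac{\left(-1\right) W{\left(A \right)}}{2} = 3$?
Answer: $572 - 44 \sqrt{10} \approx 432.86$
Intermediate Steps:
$W{\left(A \right)} = -6$ ($W{\left(A \right)} = \left(-2\right) 3 = -6$)
$D{\left(Q{\left(-2,W{\left(1 \right)} \right)} \right)} 22 = \left(26 - \sqrt{\left(-2\right)^{2} + \left(-6\right)^{2}}\right) 22 = \left(26 - \sqrt{4 + 36}\right) 22 = \left(26 - \sqrt{40}\right) 22 = \left(26 - 2 \sqrt{10}\right) 22 = 572 - 44 \sqrt{10}$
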